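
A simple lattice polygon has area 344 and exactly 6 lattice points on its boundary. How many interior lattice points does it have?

342

From Pick's theorem, I = A − B/2 + 1 = 344 − 6/2 + 1 = 342.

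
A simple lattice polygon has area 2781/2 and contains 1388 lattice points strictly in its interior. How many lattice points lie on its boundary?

7

Pick's theorem gives A = I + B/2 − 1, so B = 2(A − I + 1) = 2(2781/2 − 1388 + 1) = 7.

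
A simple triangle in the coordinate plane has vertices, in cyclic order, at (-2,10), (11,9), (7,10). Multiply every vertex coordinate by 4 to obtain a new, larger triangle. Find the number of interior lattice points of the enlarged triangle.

Using the shoelace formula, 2A = |[(-2)·9 − 11·10] + [11·10 − 7·9] + [7·10 − (-2)·10]| = 9, so the area is 9/2.
The number of boundary lattice points is Σ gcd(|Δx|,|Δy|) = gcd(13,1) + gcd(4,1) + gcd(9,0) = 1+1+9 = 11.
Scaling by 4 multiplies the area by 4² = 16 (so the new area is 72) and multiplies the boundary lattice-point count by 4, giving 44.
By Pick's theorem, the interior count of the dilated polygon is 72 − 44/2 + 1 = 51.

51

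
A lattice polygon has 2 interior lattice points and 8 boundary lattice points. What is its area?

By Pick's theorem, A = I + B/2 − 1 = 2 + 8/2 − 1 = 5.

5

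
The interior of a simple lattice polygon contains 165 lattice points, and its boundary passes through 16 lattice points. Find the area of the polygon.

By Pick's theorem, A = I + B/2 − 1 = 165 + 16/2 − 1 = 172.

172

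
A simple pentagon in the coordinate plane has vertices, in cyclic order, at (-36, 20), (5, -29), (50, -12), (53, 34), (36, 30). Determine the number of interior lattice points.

Using the shoelace formula, 2A = |((-36)·(-29) − 5·20) + (5·(-12) − 50·(-29)) + (50·34 − 53·(-12)) + (53·30 − 36·34) + (36·20 − (-36)·30)| = 6836, so the area is 3418.
The number of boundary lattice points is Σ gcd(|Δx|,|Δy|) = gcd(41,49) + gcd(45,17) + gcd(3,46) + gcd(17,4) + gcd(72,10) = 1+1+1+1+2 = 6.
Pick's theorem gives I = A − B/2 + 1 = 3418 − 6/2 + 1 = 3416.

3416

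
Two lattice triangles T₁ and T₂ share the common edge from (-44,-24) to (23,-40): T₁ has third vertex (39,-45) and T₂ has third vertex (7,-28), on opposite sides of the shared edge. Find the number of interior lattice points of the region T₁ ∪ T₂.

The union is the simple quadrilateral with vertices (-44,-24), (39,-45), (23,-40), (7,-28) in order.
By the shoelace formula, twice the signed area is |[(-44)·(-45) − 39·(-24)] + [39·(-40) − 23·(-45)] + [23·(-28) − 7·(-40)] + [7·(-24) − (-44)·(-28)]| = 627, so the area is 627/2.
Along each edge there are gcd(|Δx|,|Δy|)+1 lattice points, so counting each shared vertex once the boundary has gcd(83,21) + gcd(16,5) + gcd(16,12) + gcd(51,4) = 1+1+4+1 = 7.
By Pick's theorem I = A − B/2 + 1 = 627/2 − 7/2 + 1 = 311.

311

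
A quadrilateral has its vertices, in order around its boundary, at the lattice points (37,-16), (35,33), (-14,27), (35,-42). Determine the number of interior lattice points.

Using the shoelace formula, 2A = |[37·33 − 35·(-16)] + [35·27 − (-14)·33] + [(-14)·(-42) − 35·27] + [35·(-16) − 37·(-42)]| = 3825, so the area is 3825/2.
Along each edge there are gcd(|Δx|,|Δy|)+1 lattice points, so counting each shared vertex once the boundary has gcd(2,49) + gcd(49,6) + gcd(49,69) + gcd(2,26) = 1+1+1+2 = 5.
By Pick's theorem A = I + B/2 − 1, so I = 3825/2 − 5/2 + 1 = 1911.

1911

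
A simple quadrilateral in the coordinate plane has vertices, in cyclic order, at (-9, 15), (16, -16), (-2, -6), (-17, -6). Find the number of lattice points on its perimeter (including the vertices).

19

The number of boundary lattice points is Σ gcd(|Δx|,|Δy|) = gcd(25,31) + gcd(18,10) + gcd(15,0) + gcd(8,21) = 1+2+15+1 = 19.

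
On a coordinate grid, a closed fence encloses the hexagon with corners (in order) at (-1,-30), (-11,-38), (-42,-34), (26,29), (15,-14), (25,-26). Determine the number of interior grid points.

1728

Using the shoelace formula, 2A = |[(-1)·(-38) − (-11)·(-30)] + [(-11)·(-34) − (-42)·(-38)] + [(-42)·29 − 26·(-34)] + [26·(-14) − 15·29] + [15·(-26) − 25·(-14)] + [25·(-30) − (-1)·(-26)]| = 3463, so the area is 1731.5.
Summing gcd(|Δx|,|Δy|) over the edges gives the boundary count: gcd(10,8) + gcd(31,4) + gcd(68,63) + gcd(11,43) + gcd(10,12) + gcd(26,4) = 2+1+1+1+2+2 = 9.
By Pick's theorem A = I + B/2 − 1, so I = 1731.5 − 9/2 + 1 = 1728.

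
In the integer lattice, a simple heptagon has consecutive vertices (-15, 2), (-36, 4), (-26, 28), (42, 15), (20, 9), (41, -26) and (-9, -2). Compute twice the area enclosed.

Using the shoelace formula, 2A = |((-15)·4 − (-36)·2) + ((-36)·28 − (-26)·4) + ((-26)·15 − 42·28) + (42·9 − 20·15) + (20·(-26) − 41·9) + (41·(-2) − (-9)·(-26)) + ((-9)·2 − (-15)·(-2))| = 3633, so the area is 3633/2.

3633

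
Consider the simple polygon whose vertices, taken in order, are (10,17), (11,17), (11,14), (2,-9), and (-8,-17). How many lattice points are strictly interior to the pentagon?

By the shoelace formula, twice the signed area is |[10·17 − 11·17] + [11·14 − 11·17] + [11·(-9) − 2·14] + [2·(-17) − (-8)·(-9)] + [(-8)·17 − 10·(-17)]| = 249, so the area is 249/2.
Summing gcd(|Δx|,|Δy|) over the edges gives the boundary count: gcd(1,0) + gcd(0,3) + gcd(9,23) + gcd(10,8) + gcd(18,34) = 1+3+1+2+2 = 9.
Pick's theorem gives I = A − B/2 + 1 = 249/2 − 9/2 + 1 = 121.

121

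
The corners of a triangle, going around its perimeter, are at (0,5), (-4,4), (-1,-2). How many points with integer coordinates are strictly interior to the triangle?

12

By the shoelace formula, twice the signed area is |(0·4 − (-4)·5) + ((-4)·(-2) − (-1)·4) + ((-1)·5 − 0·(-2))| = 27, so the area is 27/2.
Summing gcd(|Δx|,|Δy|) over the edges gives the boundary count: gcd(4,1) + gcd(3,6) + gcd(1,7) = 1+3+1 = 5.
Pick's theorem gives I = A − B/2 + 1 = 27/2 − 5/2 + 1 = 12.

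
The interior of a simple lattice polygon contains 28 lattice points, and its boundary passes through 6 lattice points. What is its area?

Pick's theorem states A = I + B/2 − 1, so A = 28 + 6/2 − 1 = 30.

30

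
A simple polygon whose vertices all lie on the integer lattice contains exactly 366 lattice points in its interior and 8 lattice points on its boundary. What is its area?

Pick's theorem states A = I + B/2 − 1, so A = 366 + 8/2 − 1 = 369.

369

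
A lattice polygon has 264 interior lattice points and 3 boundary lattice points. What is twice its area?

Pick's theorem states A = I + B/2 − 1, so A = 264 + 3/2 − 1 = 529/2.
Hence 2A = 529.

529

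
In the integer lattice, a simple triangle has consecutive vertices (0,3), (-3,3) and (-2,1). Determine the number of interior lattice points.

The shoelace formula gives twice the area as |(0·3 − (-3)·3) + ((-3)·1 − (-2)·3) + ((-2)·3 − 0·1)| = 6, so the area is 3.
Along each edge there are gcd(|Δx|,|Δy|)+1 lattice points, so counting each shared vertex once the boundary has gcd(3,0) + gcd(1,2) + gcd(2,2) = 3+1+2 = 6.
Pick's theorem gives I = A − B/2 + 1 = 3 − 6/2 + 1 = 1.

1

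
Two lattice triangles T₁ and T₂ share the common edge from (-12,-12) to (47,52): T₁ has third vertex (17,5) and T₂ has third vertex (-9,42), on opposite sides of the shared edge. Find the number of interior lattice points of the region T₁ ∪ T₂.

The union is the simple quadrilateral with vertices (-12,-12), (17,5), (47,52), (-9,42) in order.
By the shoelace formula, twice the signed area is |[(-12)·5 − 17·(-12)] + [17·52 − 47·5] + [47·42 − (-9)·52] + [(-9)·(-12) − (-12)·42]| = 3847, so the area is 3847/2.
Along each edge there are gcd(|Δx|,|Δy|)+1 lattice points, so counting each shared vertex once the boundary has gcd(29,17) + gcd(30,47) + gcd(56,10) + gcd(3,54) = 1+1+2+3 = 7.
By Pick's theorem I = A − B/2 + 1 = 3847/2 − 7/2 + 1 = 1921.

1921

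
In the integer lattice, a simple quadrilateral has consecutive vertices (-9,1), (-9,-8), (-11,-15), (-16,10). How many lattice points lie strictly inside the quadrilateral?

By the shoelace formula, twice the signed area is |[(-9)·(-8) − (-9)·1] + [(-9)·(-15) − (-11)·(-8)] + [(-11)·10 − (-16)·(-15)] + [(-16)·1 − (-9)·10]| = 148, so the area is 74.
The number of boundary lattice points is Σ gcd(|Δx|,|Δy|) = gcd(0,9) + gcd(2,7) + gcd(5,25) + gcd(7,9) = 9+1+5+1 = 16.
Pick's theorem gives I = A − B/2 + 1 = 74 − 16/2 + 1 = 67.

67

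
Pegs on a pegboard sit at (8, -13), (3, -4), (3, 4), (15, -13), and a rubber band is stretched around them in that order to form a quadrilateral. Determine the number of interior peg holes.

Using the shoelace formula, 2A = |[8·(-4) − 3·(-13)] + [3·4 − 3·(-4)] + [3·(-13) − 15·4] + [15·(-13) − 8·(-13)]| = 159, so the area is 79.5.
The number of boundary lattice points is Σ gcd(|Δx|,|Δy|) = gcd(5,9) + gcd(0,8) + gcd(12,17) + gcd(7,0) = 1+8+1+7 = 17.
Pick's theorem gives I = A − B/2 + 1 = 79.5 − 17/2 + 1 = 72.

72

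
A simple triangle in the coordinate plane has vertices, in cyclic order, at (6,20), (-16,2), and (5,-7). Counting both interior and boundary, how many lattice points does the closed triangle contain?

By the shoelace formula, twice the signed area is |(6·2 − (-16)·20) + ((-16)·(-7) − 5·2) + (5·20 − 6·(-7))| = 576, so the area is 288.
The number of boundary lattice points is Σ gcd(|Δx|,|Δy|) = gcd(22,18) + gcd(21,9) + gcd(1,27) = 2+3+1 = 6.
Pick's theorem gives I = A − B/2 + 1 = 288 − 6/2 + 1 = 286, so the closed region contains I + B = 286 + 6 = 292 lattice points.

292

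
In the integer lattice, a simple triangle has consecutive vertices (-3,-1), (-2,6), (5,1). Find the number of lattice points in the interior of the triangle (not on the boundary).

26

By the shoelace formula, twice the signed area is |[(-3)·6 − (-2)·(-1)] + [(-2)·1 − 5·6] + [5·(-1) − (-3)·1]| = 54, so the area is 27.
The number of boundary lattice points is Σ gcd(|Δx|,|Δy|) = gcd(1,7) + gcd(7,5) + gcd(8,2) = 1+1+2 = 4.
By Pick's theorem A = I + B/2 − 1, so I = 27 − 4/2 + 1 = 26.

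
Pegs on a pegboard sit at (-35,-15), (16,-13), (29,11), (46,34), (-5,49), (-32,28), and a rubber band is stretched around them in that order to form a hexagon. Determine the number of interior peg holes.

The shoelace formula gives twice the area as |((-35)·(-13) − 16·(-15)) + (16·11 − 29·(-13)) + (29·34 − 46·11) + (46·49 − (-5)·34) + ((-5)·28 − (-32)·49) + ((-32)·(-15) − (-35)·28)| = 7040, so the area is 3520.
Summing gcd(|Δx|,|Δy|) over the edges gives the boundary count: gcd(51,2) + gcd(13,24) + gcd(17,23) + gcd(51,15) + gcd(27,21) + gcd(3,43) = 1+1+1+3+3+1 = 10.
Pick's theorem gives I = A − B/2 + 1 = 3520 − 10/2 + 1 = 3516.

3516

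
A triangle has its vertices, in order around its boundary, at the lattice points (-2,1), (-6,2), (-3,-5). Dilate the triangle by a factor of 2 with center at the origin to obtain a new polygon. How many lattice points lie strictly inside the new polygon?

Using the shoelace formula, 2A = |[(-2)·2 − (-6)·1] + [(-6)·(-5) − (-3)·2] + [(-3)·1 − (-2)·(-5)]| = 25, so the area is 12.5.
The number of boundary lattice points is Σ gcd(|Δx|,|Δy|) = gcd(4,1) + gcd(3,7) + gcd(1,6) = 1+1+1 = 3.
Scaling by 2 multiplies the area by 2² = 4 (so the new area is 50) and multiplies the boundary lattice-point count by 2, giving 6.
By Pick's theorem, the interior count of the dilated polygon is 50 − 6/2 + 1 = 48.

48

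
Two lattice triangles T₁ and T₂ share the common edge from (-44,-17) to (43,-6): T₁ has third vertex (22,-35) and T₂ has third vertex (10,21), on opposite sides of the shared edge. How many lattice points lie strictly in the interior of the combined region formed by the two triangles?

The union is the simple quadrilateral with vertices (-44,-17), (22,-35), (43,-6), (10,21) in order.
The shoelace formula gives twice the area as |((-44)·(-35) − 22·(-17)) + (22·(-6) − 43·(-35)) + (43·21 − 10·(-6)) + (10·(-17) − (-44)·21)| = 5004, so the area is 2502.
Along each edge there are gcd(|Δx|,|Δy|)+1 lattice points, so counting each shared vertex once the boundary has gcd(66,18) + gcd(21,29) + gcd(33,27) + gcd(54,38) = 6+1+3+2 = 12.
By Pick's theorem I = A − B/2 + 1 = 2502 − 12/2 + 1 = 2497.

2497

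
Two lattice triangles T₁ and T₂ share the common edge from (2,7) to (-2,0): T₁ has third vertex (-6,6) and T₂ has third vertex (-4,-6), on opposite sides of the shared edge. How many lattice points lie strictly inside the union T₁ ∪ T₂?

The union is the simple quadrilateral with vertices (2,7), (-6,6), (-2,0), (-4,-6) in order.
By the shoelace formula, twice the signed area is |[2·6 − (-6)·7] + [(-6)·0 − (-2)·6] + [(-2)·(-6) − (-4)·0] + [(-4)·7 − 2·(-6)]| = 62, so the area is 31.
Summing gcd(|Δx|,|Δy|) over the edges gives the boundary count: gcd(8,1) + gcd(4,6) + gcd(2,6) + gcd(6,13) = 1+2+2+1 = 6.
By Pick's theorem I = A − B/2 + 1 = 31 − 6/2 + 1 = 29.

29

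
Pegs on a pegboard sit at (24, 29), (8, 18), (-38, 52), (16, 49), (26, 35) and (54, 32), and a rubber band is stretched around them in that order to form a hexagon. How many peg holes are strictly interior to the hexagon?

1179

The shoelace formula gives twice the area as |[24·18 − 8·29] + [8·52 − (-38)·18] + [(-38)·49 − 16·52] + [16·35 − 26·49] + [26·32 − 54·35] + [54·29 − 24·32]| = 2368, so the area is 1184.
Summing gcd(|Δx|,|Δy|) over the edges gives the boundary count: gcd(16,11) + gcd(46,34) + gcd(54,3) + gcd(10,14) + gcd(28,3) + gcd(30,3) = 1+2+3+2+1+3 = 12.
Pick's theorem gives I = A − B/2 + 1 = 1184 − 12/2 + 1 = 1179.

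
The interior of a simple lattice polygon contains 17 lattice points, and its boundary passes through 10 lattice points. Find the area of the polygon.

21

Pick's theorem states A = I + B/2 − 1, so A = 17 + 10/2 − 1 = 21.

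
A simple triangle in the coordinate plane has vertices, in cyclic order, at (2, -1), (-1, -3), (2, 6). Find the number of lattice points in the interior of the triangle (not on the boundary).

The shoelace formula gives twice the area as |[2·(-3) − (-1)·(-1)] + [(-1)·6 − 2·(-3)] + [2·(-1) − 2·6]| = 21, so the area is 21/2.
Along each edge there are gcd(|Δx|,|Δy|)+1 lattice points, so counting each shared vertex once the boundary has gcd(3,2) + gcd(3,9) + gcd(0,7) = 1+3+7 = 11.
By Pick's theorem A = I + B/2 − 1, so I = 21/2 − 11/2 + 1 = 6.

6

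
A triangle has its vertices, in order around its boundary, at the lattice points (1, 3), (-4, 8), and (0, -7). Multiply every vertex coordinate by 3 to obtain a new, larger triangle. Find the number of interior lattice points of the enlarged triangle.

The shoelace formula gives twice the area as |(1·8 − (-4)·3) + ((-4)·(-7) − 0·8) + (0·3 − 1·(-7))| = 55, so the area is 27.5.
Along each edge there are gcd(|Δx|,|Δy|)+1 lattice points, so counting each shared vertex once the boundary has gcd(5,5) + gcd(4,15) + gcd(1,10) = 5+1+1 = 7.
Scaling by 3 multiplies the area by 3² = 9 (so the new area is 495/2) and multiplies the boundary lattice-point count by 3, giving 21.
By Pick's theorem, the interior count of the dilated polygon is 495/2 − 21/2 + 1 = 238.

238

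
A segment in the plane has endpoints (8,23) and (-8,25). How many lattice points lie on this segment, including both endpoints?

The number of lattice points on a segment between lattice points is gcd(|Δx|,|Δy|) + 1 = gcd(16,2) + 1 = 2 + 1 = 3.

3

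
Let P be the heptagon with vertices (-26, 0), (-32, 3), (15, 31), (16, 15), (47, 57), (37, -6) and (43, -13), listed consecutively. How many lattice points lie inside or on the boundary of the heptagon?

2071

Using the shoelace formula, 2A = |((-26)·3 − (-32)·0) + ((-32)·31 − 15·3) + (15·15 − 16·31) + (16·57 − 47·15) + (47·(-6) − 37·57) + (37·(-13) − 43·(-6)) + (43·0 − (-26)·(-13))| = 4131, so the area is 2065.5.
Along each edge there are gcd(|Δx|,|Δy|)+1 lattice points, so counting each shared vertex once the boundary has gcd(6,3) + gcd(47,28) + gcd(1,16) + gcd(31,42) + gcd(10,63) + gcd(6,7) + gcd(69,13) = 3+1+1+1+1+1+1 = 9.
Pick's theorem gives I = A − B/2 + 1 = 2065.5 − 9/2 + 1 = 2062, so the closed region contains I + B = 2062 + 9 = 2071 lattice points.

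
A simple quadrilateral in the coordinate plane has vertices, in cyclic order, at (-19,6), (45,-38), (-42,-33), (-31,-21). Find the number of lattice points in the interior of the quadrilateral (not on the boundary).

1674

By the shoelace formula, twice the signed area is |[(-19)·(-38) − 45·6] + [45·(-33) − (-42)·(-38)] + [(-42)·(-21) − (-31)·(-33)] + [(-31)·6 − (-19)·(-21)]| = 3355, so the area is 3355/2.
The number of boundary lattice points is Σ gcd(|Δx|,|Δy|) = gcd(64,44) + gcd(87,5) + gcd(11,12) + gcd(12,27) = 4+1+1+3 = 9.
Pick's theorem gives I = A − B/2 + 1 = 3355/2 − 9/2 + 1 = 1674.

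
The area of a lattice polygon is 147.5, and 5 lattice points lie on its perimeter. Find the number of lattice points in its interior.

Pick's theorem A = I + B/2 − 1 rearranges to I = A − B/2 + 1 = 147.5 − 5/2 + 1 = 146.

146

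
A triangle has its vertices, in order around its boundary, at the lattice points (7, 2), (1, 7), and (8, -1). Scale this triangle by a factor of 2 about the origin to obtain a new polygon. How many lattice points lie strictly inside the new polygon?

By the shoelace formula, twice the signed area is |[7·7 − 1·2] + [1·(-1) − 8·7] + [8·2 − 7·(-1)]| = 13, so the area is 6.5.
Summing gcd(|Δx|,|Δy|) over the edges gives the boundary count: gcd(6,5) + gcd(7,8) + gcd(1,3) = 1+1+1 = 3.
Scaling by 2 multiplies the area by 2² = 4 (so the new area is 26) and multiplies the boundary lattice-point count by 2, giving 6.
By Pick's theorem, the interior count of the dilated polygon is 26 − 6/2 + 1 = 24.

24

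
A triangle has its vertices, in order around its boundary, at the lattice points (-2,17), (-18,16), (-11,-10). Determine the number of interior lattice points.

207

Using the shoelace formula, 2A = |[(-2)·16 − (-18)·17] + [(-18)·(-10) − (-11)·16] + [(-11)·17 − (-2)·(-10)]| = 423, so the area is 211.5.
Along each edge there are gcd(|Δx|,|Δy|)+1 lattice points, so counting each shared vertex once the boundary has gcd(16,1) + gcd(7,26) + gcd(9,27) = 1+1+9 = 11.
Pick's theorem gives I = A − B/2 + 1 = 211.5 − 11/2 + 1 = 207.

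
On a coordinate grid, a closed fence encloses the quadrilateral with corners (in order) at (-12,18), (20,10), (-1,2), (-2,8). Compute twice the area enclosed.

Using the shoelace formula, 2A = |((-12)·10 − 20·18) + (20·2 − (-1)·10) + ((-1)·8 − (-2)·2) + ((-2)·18 − (-12)·8)| = 374, so the area is 187.

374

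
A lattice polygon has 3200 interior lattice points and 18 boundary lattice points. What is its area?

By Pick's theorem, A = I + B/2 − 1 = 3200 + 18/2 − 1 = 3208.

3208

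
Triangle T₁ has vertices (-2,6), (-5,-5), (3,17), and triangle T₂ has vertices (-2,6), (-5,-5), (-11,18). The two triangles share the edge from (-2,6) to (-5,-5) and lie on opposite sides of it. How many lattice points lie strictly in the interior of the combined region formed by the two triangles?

The union is the simple quadrilateral with vertices (-2,6), (3,17), (-5,-5), (-11,18) in order.
By the shoelace formula, twice the signed area is |((-2)·17 − 3·6) + (3·(-5) − (-5)·17) + ((-5)·18 − (-11)·(-5)) + ((-11)·6 − (-2)·18)| = 157, so the area is 78.5.
The number of boundary lattice points is Σ gcd(|Δx|,|Δy|) = gcd(5,11) + gcd(8,22) + gcd(6,23) + gcd(9,12) = 1+2+1+3 = 7.
By Pick's theorem I = A − B/2 + 1 = 78.5 − 7/2 + 1 = 76.

76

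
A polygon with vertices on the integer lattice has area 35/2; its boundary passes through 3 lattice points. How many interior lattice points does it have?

Pick's theorem A = I + B/2 − 1 rearranges to I = A − B/2 + 1 = 35/2 − 3/2 + 1 = 17.

17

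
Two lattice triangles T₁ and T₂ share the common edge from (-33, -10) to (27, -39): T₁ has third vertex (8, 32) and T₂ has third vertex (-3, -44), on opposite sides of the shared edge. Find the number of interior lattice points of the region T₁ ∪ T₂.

The union is the simple quadrilateral with vertices (-33, -10), (8, 32), (27, -39), (-3, -44) in order.
By the shoelace formula, twice the signed area is |[(-33)·32 − 8·(-10)] + [8·(-39) − 27·32] + [27·(-44) − (-3)·(-39)] + [(-3)·(-10) − (-33)·(-44)]| = 4879, so the area is 2439.5.
The number of boundary lattice points is Σ gcd(|Δx|,|Δy|) = gcd(41,42) + gcd(19,71) + gcd(30,5) + gcd(30,34) = 1+1+5+2 = 9.
By Pick's theorem I = A − B/2 + 1 = 2439.5 − 9/2 + 1 = 2436.

2436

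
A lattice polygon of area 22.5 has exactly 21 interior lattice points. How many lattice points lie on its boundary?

Pick's theorem gives A = I + B/2 − 1, so B = 2(A − I + 1) = 2(22.5 − 21 + 1) = 5.

5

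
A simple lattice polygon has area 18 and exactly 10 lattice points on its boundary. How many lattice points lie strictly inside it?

14

Pick's theorem A = I + B/2 − 1 rearranges to I = A − B/2 + 1 = 18 − 10/2 + 1 = 14.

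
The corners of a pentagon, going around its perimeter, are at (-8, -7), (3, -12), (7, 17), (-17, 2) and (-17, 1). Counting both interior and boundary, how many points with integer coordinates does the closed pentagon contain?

Using the shoelace formula, 2A = |[(-8)·(-12) − 3·(-7)] + [3·17 − 7·(-12)] + [7·2 − (-17)·17] + [(-17)·1 − (-17)·2] + [(-17)·(-7) − (-8)·1]| = 699, so the area is 349.5.
Along each edge there are gcd(|Δx|,|Δy|)+1 lattice points, so counting each shared vertex once the boundary has gcd(11,5) + gcd(4,29) + gcd(24,15) + gcd(0,1) + gcd(9,8) = 1+1+3+1+1 = 7.
Pick's theorem gives I = A − B/2 + 1 = 349.5 − 7/2 + 1 = 347, so the closed region contains I + B = 347 + 7 = 354 lattice points.

354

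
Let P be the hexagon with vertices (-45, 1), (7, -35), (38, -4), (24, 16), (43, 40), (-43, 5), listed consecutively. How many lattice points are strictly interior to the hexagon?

The shoelace formula gives twice the area as |[(-45)·(-35) − 7·1] + [7·(-4) − 38·(-35)] + [38·16 − 24·(-4)] + [24·40 − 43·16] + [43·5 − (-43)·40] + [(-43)·1 − (-45)·5]| = 5963, so the area is 5963/2.
Along each edge there are gcd(|Δx|,|Δy|)+1 lattice points, so counting each shared vertex once the boundary has gcd(52,36) + gcd(31,31) + gcd(14,20) + gcd(19,24) + gcd(86,35) + gcd(2,4) = 4+31+2+1+1+2 = 41.
Pick's theorem gives I = A − B/2 + 1 = 5963/2 − 41/2 + 1 = 2962.

2962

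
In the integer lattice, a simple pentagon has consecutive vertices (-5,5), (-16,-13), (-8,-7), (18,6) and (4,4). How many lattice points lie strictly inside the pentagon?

151

By the shoelace formula, twice the signed area is |((-5)·(-13) − (-16)·5) + ((-16)·(-7) − (-8)·(-13)) + ((-8)·6 − 18·(-7)) + (18·4 − 4·6) + (4·5 − (-5)·4)| = 319, so the area is 319/2.
Summing gcd(|Δx|,|Δy|) over the edges gives the boundary count: gcd(11,18) + gcd(8,6) + gcd(26,13) + gcd(14,2) + gcd(9,1) = 1+2+13+2+1 = 19.
By Pick's theorem A = I + B/2 − 1, so I = 319/2 − 19/2 + 1 = 151.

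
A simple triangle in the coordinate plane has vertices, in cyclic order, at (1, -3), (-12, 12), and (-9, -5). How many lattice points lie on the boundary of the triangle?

Summing gcd(|Δx|,|Δy|) over the edges gives the boundary count: gcd(13,15) + gcd(3,17) + gcd(10,2) = 1+1+2 = 4.

4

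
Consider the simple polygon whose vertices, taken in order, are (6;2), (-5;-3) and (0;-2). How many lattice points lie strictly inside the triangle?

6

By the shoelace formula, twice the signed area is |[6·(-3) − (-5)·2] + [(-5)·(-2) − 0·(-3)] + [0·2 − 6·(-2)]| = 14, so the area is 7.
Summing gcd(|Δx|,|Δy|) over the edges gives the boundary count: gcd(11,5) + gcd(5,1) + gcd(6,4) = 1+1+2 = 4.
By Pick's theorem A = I + B/2 − 1, so I = 7 − 4/2 + 1 = 6.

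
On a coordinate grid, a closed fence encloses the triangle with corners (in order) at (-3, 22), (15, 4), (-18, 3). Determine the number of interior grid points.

297

Using the shoelace formula, 2A = |((-3)·4 − 15·22) + (15·3 − (-18)·4) + ((-18)·22 − (-3)·3)| = 612, so the area is 306.
The number of boundary lattice points is Σ gcd(|Δx|,|Δy|) = gcd(18,18) + gcd(33,1) + gcd(15,19) = 18+1+1 = 20.
By Pick's theorem A = I + B/2 − 1, so I = 306 − 20/2 + 1 = 297.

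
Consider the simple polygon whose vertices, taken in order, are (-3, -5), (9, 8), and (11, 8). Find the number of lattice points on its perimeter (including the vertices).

Along each edge there are gcd(|Δx|,|Δy|)+1 lattice points, so counting each shared vertex once the boundary has gcd(12,13) + gcd(2,0) + gcd(14,13) = 1+2+1 = 4.

4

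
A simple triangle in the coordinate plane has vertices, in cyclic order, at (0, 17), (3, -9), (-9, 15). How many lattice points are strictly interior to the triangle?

Using the shoelace formula, 2A = |[0·(-9) − 3·17] + [3·15 − (-9)·(-9)] + [(-9)·17 − 0·15]| = 240, so the area is 120.
Summing gcd(|Δx|,|Δy|) over the edges gives the boundary count: gcd(3,26) + gcd(12,24) + gcd(9,2) = 1+12+1 = 14.
Pick's theorem gives I = A − B/2 + 1 = 120 − 14/2 + 1 = 114.

114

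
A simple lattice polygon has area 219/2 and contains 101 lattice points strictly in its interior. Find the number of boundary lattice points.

Pick's theorem gives A = I + B/2 − 1, so B = 2(A − I + 1) = 2(219/2 − 101 + 1) = 19.

19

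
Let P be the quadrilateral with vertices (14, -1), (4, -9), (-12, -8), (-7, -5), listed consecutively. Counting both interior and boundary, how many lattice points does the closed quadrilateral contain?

Using the shoelace formula, 2A = |(14·(-9) − 4·(-1)) + (4·(-8) − (-12)·(-9)) + ((-12)·(-5) − (-7)·(-8)) + ((-7)·(-1) − 14·(-5))| = 181, so the area is 181/2.
Along each edge there are gcd(|Δx|,|Δy|)+1 lattice points, so counting each shared vertex once the boundary has gcd(10,8) + gcd(16,1) + gcd(5,3) + gcd(21,4) = 2+1+1+1 = 5.
Pick's theorem gives I = A − B/2 + 1 = 181/2 − 5/2 + 1 = 89, so the closed region contains I + B = 89 + 5 = 94 lattice points.

94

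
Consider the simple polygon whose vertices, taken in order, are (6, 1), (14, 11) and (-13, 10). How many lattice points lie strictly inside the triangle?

130

By the shoelace formula, twice the signed area is |(6·11 − 14·1) + (14·10 − (-13)·11) + ((-13)·1 − 6·10)| = 262, so the area is 131.
Along each edge there are gcd(|Δx|,|Δy|)+1 lattice points, so counting each shared vertex once the boundary has gcd(8,10) + gcd(27,1) + gcd(19,9) = 2+1+1 = 4.
Pick's theorem gives I = A − B/2 + 1 = 131 − 4/2 + 1 = 130.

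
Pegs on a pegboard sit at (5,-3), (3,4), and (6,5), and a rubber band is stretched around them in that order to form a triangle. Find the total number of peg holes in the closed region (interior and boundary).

Using the shoelace formula, 2A = |(5·4 − 3·(-3)) + (3·5 − 6·4) + (6·(-3) − 5·5)| = 23, so the area is 11.5.
The number of boundary lattice points is Σ gcd(|Δx|,|Δy|) = gcd(2,7) + gcd(3,1) + gcd(1,8) = 1+1+1 = 3.
Pick's theorem gives I = A − B/2 + 1 = 11.5 − 3/2 + 1 = 11, so the closed region contains I + B = 11 + 3 = 14 lattice points.

14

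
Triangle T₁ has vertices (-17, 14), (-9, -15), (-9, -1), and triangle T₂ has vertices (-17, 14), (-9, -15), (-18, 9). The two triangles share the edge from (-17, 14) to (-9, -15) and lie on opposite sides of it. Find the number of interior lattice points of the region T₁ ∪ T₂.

82

The union is the simple quadrilateral with vertices (-17, 14), (-9, -1), (-9, -15), (-18, 9) in order.
By the shoelace formula, twice the signed area is |((-17)·(-1) − (-9)·14) + ((-9)·(-15) − (-9)·(-1)) + ((-9)·9 − (-18)·(-15)) + ((-18)·14 − (-17)·9)| = 181, so the area is 181/2.
Along each edge there are gcd(|Δx|,|Δy|)+1 lattice points, so counting each shared vertex once the boundary has gcd(8,15) + gcd(0,14) + gcd(9,24) + gcd(1,5) = 1+14+3+1 = 19.
By Pick's theorem I = A − B/2 + 1 = 181/2 − 19/2 + 1 = 82.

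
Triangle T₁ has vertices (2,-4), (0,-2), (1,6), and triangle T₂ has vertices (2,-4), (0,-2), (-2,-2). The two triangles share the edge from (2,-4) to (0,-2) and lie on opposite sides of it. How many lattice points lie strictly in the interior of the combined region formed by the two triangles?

9

The union is the simple quadrilateral with vertices (2,-4), (1,6), (0,-2), (-2,-2) in order.
By the shoelace formula, twice the signed area is |(2·6 − 1·(-4)) + (1·(-2) − 0·6) + (0·(-2) − (-2)·(-2)) + ((-2)·(-4) − 2·(-2))| = 22, so the area is 11.
The number of boundary lattice points is Σ gcd(|Δx|,|Δy|) = gcd(1,10) + gcd(1,8) + gcd(2,0) + gcd(4,2) = 1+1+2+2 = 6.
By Pick's theorem I = A − B/2 + 1 = 11 − 6/2 + 1 = 9.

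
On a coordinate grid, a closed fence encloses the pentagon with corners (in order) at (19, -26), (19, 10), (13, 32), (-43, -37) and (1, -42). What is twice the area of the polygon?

4672

By the shoelace formula, twice the signed area is |[19·10 − 19·(-26)] + [19·32 − 13·10] + [13·(-37) − (-43)·32] + [(-43)·(-42) − 1·(-37)] + [1·(-26) − 19·(-42)]| = 4672, so the area is 2336.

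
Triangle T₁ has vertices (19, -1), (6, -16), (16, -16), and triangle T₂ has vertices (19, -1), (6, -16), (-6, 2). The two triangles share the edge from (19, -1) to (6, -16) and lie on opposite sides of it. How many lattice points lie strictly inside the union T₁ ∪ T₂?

The union is the simple quadrilateral with vertices (19, -1), (16, -16), (6, -16), (-6, 2) in order.
The shoelace formula gives twice the area as |(19·(-16) − 16·(-1)) + (16·(-16) − 6·(-16)) + (6·2 − (-6)·(-16)) + ((-6)·(-1) − 19·2)| = 564, so the area is 282.
Along each edge there are gcd(|Δx|,|Δy|)+1 lattice points, so counting each shared vertex once the boundary has gcd(3,15) + gcd(10,0) + gcd(12,18) + gcd(25,3) = 3+10+6+1 = 20.
By Pick's theorem I = A − B/2 + 1 = 282 − 20/2 + 1 = 273.

273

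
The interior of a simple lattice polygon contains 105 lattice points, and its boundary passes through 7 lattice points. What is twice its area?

By Pick's theorem, A = I + B/2 − 1 = 105 + 7/2 − 1 = 215/2.
Hence 2A = 215.

215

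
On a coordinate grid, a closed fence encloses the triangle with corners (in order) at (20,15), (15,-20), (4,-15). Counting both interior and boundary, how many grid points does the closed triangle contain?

210

Using the shoelace formula, 2A = |(20·(-20) − 15·15) + (15·(-15) − 4·(-20)) + (4·15 − 20·(-15))| = 410, so the area is 205.
Summing gcd(|Δx|,|Δy|) over the edges gives the boundary count: gcd(5,35) + gcd(11,5) + gcd(16,30) = 5+1+2 = 8.
Pick's theorem gives I = A − B/2 + 1 = 205 − 8/2 + 1 = 202, so the closed region contains I + B = 202 + 8 = 210 lattice points.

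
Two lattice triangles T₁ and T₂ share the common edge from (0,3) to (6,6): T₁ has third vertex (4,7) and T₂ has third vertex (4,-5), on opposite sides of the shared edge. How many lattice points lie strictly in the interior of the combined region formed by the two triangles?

The union is the simple quadrilateral with vertices (0,3), (4,7), (6,6), (4,-5) in order.
Using the shoelace formula, 2A = |(0·7 − 4·3) + (4·6 − 6·7) + (6·(-5) − 4·6) + (4·3 − 0·(-5))| = 72, so the area is 36.
Summing gcd(|Δx|,|Δy|) over the edges gives the boundary count: gcd(4,4) + gcd(2,1) + gcd(2,11) + gcd(4,8) = 4+1+1+4 = 10.
By Pick's theorem I = A − B/2 + 1 = 36 − 10/2 + 1 = 32.

32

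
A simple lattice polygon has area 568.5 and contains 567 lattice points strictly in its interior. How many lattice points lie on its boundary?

Pick's theorem gives A = I + B/2 − 1, so B = 2(A − I + 1) = 2(568.5 − 567 + 1) = 5.

5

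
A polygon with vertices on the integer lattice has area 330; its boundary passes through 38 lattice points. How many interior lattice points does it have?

From Pick's theorem, I = A − B/2 + 1 = 330 − 38/2 + 1 = 312.

312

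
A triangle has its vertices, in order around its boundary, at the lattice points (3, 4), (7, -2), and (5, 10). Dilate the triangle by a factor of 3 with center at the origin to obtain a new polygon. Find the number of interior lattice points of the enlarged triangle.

154

Using the shoelace formula, 2A = |[3·(-2) − 7·4] + [7·10 − 5·(-2)] + [5·4 − 3·10]| = 36, so the area is 18.
The number of boundary lattice points is Σ gcd(|Δx|,|Δy|) = gcd(4,6) + gcd(2,12) + gcd(2,6) = 2+2+2 = 6.
Scaling by 3 multiplies the area by 3² = 9 (so the new area is 162) and multiplies the boundary lattice-point count by 3, giving 18.
By Pick's theorem, the interior count of the dilated polygon is 162 − 18/2 + 1 = 154.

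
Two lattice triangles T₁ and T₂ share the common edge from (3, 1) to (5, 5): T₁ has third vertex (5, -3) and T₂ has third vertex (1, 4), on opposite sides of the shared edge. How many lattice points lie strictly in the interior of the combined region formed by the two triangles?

10

The union is the simple quadrilateral with vertices (3, 1), (5, -3), (5, 5), (1, 4) in order.
Using the shoelace formula, 2A = |(3·(-3) − 5·1) + (5·5 − 5·(-3)) + (5·4 − 1·5) + (1·1 − 3·4)| = 30, so the area is 15.
The number of boundary lattice points is Σ gcd(|Δx|,|Δy|) = gcd(2,4) + gcd(0,8) + gcd(4,1) + gcd(2,3) = 2+8+1+1 = 12.
By Pick's theorem I = A − B/2 + 1 = 15 − 12/2 + 1 = 10.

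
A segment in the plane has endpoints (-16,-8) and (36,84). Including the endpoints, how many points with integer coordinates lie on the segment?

5

The number of lattice points on a segment between lattice points is gcd(|Δx|,|Δy|) + 1 = gcd(52,92) + 1 = 4 + 1 = 5.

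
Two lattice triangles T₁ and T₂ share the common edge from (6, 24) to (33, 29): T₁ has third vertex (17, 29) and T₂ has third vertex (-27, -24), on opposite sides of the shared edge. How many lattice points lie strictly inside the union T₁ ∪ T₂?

The union is the simple quadrilateral with vertices (6, 24), (17, 29), (33, 29), (-27, -24) in order.
The shoelace formula gives twice the area as |[6·29 − 17·24] + [17·29 − 33·29] + [33·(-24) − (-27)·29] + [(-27)·24 − 6·(-24)]| = 1211, so the area is 605.5.
The number of boundary lattice points is Σ gcd(|Δx|,|Δy|) = gcd(11,5) + gcd(16,0) + gcd(60,53) + gcd(33,48) = 1+16+1+3 = 21.
By Pick's theorem I = A − B/2 + 1 = 605.5 − 21/2 + 1 = 596.

596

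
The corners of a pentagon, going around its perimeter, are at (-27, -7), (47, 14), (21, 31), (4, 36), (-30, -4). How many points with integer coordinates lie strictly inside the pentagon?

1453

The shoelace formula gives twice the area as |[(-27)·14 − 47·(-7)] + [47·31 − 21·14] + [21·36 − 4·31] + [4·(-4) − (-30)·36] + [(-30)·(-7) − (-27)·(-4)]| = 2912, so the area is 1456.
The number of boundary lattice points is Σ gcd(|Δx|,|Δy|) = gcd(74,21) + gcd(26,17) + gcd(17,5) + gcd(34,40) + gcd(3,3) = 1+1+1+2+3 = 8.
By Pick's theorem A = I + B/2 − 1, so I = 1456 − 8/2 + 1 = 1453.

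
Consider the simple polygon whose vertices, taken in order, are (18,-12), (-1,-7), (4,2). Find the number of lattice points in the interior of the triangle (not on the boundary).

The shoelace formula gives twice the area as |(18·(-7) − (-1)·(-12)) + ((-1)·2 − 4·(-7)) + (4·(-12) − 18·2)| = 196, so the area is 98.
Along each edge there are gcd(|Δx|,|Δy|)+1 lattice points, so counting each shared vertex once the boundary has gcd(19,5) + gcd(5,9) + gcd(14,14) = 1+1+14 = 16.
Pick's theorem gives I = A − B/2 + 1 = 98 − 16/2 + 1 = 91.

91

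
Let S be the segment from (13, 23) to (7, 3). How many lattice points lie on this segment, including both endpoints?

3

The number of lattice points on a segment between lattice points is gcd(|Δx|,|Δy|) + 1 = gcd(6,20) + 1 = 2 + 1 = 3.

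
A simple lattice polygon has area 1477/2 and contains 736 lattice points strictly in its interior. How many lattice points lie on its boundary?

Pick's theorem gives A = I + B/2 − 1, so B = 2(A − I + 1) = 2(1477/2 − 736 + 1) = 7.

7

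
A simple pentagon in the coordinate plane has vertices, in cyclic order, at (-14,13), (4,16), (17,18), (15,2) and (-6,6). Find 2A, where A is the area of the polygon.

604

The shoelace formula gives twice the area as |[(-14)·16 − 4·13] + [4·18 − 17·16] + [17·2 − 15·18] + [15·6 − (-6)·2] + [(-6)·13 − (-14)·6]| = 604, so the area is 302.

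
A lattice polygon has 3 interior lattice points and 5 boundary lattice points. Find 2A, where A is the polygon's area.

By Pick's theorem, A = I + B/2 − 1 = 3 + 5/2 − 1 = 9/2.
Hence 2A = 9.

9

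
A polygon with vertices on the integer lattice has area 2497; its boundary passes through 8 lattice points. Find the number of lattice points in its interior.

2494

From Pick's theorem, I = A − B/2 + 1 = 2497 − 8/2 + 1 = 2494.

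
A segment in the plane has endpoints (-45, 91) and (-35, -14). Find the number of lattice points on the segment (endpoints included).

The number of lattice points on a segment between lattice points is gcd(|Δx|,|Δy|) + 1 = gcd(10,105) + 1 = 5 + 1 = 6.

6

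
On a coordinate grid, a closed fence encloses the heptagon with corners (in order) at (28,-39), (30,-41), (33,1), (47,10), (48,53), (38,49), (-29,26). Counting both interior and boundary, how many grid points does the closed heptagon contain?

3431

The shoelace formula gives twice the area as |[28·(-41) − 30·(-39)] + [30·1 − 33·(-41)] + [33·10 − 47·1] + [47·53 − 48·10] + [48·49 − 38·53] + [38·26 − (-29)·49] + [(-29)·(-39) − 28·26]| = 6849, so the area is 6849/2.
Along each edge there are gcd(|Δx|,|Δy|)+1 lattice points, so counting each shared vertex once the boundary has gcd(2,2) + gcd(3,42) + gcd(14,9) + gcd(1,43) + gcd(10,4) + gcd(67,23) + gcd(57,65) = 2+3+1+1+2+1+1 = 11.
Pick's theorem gives I = A − B/2 + 1 = 6849/2 − 11/2 + 1 = 3420, so the closed region contains I + B = 3420 + 11 = 3431 lattice points.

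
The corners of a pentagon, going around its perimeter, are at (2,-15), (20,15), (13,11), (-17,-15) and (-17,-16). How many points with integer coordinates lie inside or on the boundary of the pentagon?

By the shoelace formula, twice the signed area is |[2·15 − 20·(-15)] + [20·11 − 13·15] + [13·(-15) − (-17)·11] + [(-17)·(-16) − (-17)·(-15)] + [(-17)·(-15) − 2·(-16)]| = 651, so the area is 651/2.
Summing gcd(|Δx|,|Δy|) over the edges gives the boundary count: gcd(18,30) + gcd(7,4) + gcd(30,26) + gcd(0,1) + gcd(19,1) = 6+1+2+1+1 = 11.
Pick's theorem gives I = A − B/2 + 1 = 651/2 − 11/2 + 1 = 321, so the closed region contains I + B = 321 + 11 = 332 lattice points.

332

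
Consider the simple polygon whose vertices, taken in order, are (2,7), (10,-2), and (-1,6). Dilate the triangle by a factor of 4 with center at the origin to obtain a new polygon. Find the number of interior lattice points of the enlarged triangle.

275

By the shoelace formula, twice the signed area is |(2·(-2) − 10·7) + (10·6 − (-1)·(-2)) + ((-1)·7 − 2·6)| = 35, so the area is 17.5.
The number of boundary lattice points is Σ gcd(|Δx|,|Δy|) = gcd(8,9) + gcd(11,8) + gcd(3,1) = 1+1+1 = 3.
Scaling by 4 multiplies the area by 4² = 16 (so the new area is 280) and multiplies the boundary lattice-point count by 4, giving 12.
By Pick's theorem, the interior count of the dilated polygon is 280 − 12/2 + 1 = 275.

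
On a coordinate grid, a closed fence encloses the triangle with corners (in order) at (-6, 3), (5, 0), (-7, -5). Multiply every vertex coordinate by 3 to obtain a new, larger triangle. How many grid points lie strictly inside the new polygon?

By the shoelace formula, twice the signed area is |((-6)·0 − 5·3) + (5·(-5) − (-7)·0) + ((-7)·3 − (-6)·(-5))| = 91, so the area is 45.5.
The number of boundary lattice points is Σ gcd(|Δx|,|Δy|) = gcd(11,3) + gcd(12,5) + gcd(1,8) = 1+1+1 = 3.
Scaling by 3 multiplies the area by 3² = 9 (so the new area is 409.5) and multiplies the boundary lattice-point count by 3, giving 9.
By Pick's theorem, the interior count of the dilated polygon is 409.5 − 9/2 + 1 = 406.

406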